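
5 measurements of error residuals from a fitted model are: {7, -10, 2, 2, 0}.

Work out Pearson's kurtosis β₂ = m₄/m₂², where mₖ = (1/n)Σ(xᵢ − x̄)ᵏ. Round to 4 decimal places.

2.6404

x̄ = 0.2000
Σ(xᵢ − x̄)² = 156.8000 ⇒ m₂ = 31.36000
Σ(xᵢ − x̄)⁴ = 12983.4560 ⇒ m₄ = 2596.69120
m₂² = 983.44960
β₂ = m₄/m₂² = 2596.69120 / 983.44960 ≈ 2.6404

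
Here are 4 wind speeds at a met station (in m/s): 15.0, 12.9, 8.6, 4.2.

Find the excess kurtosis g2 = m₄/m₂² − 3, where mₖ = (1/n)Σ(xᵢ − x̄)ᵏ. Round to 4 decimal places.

x̄ = 10.1750
Σ(xᵢ − x̄)² = 68.8875 ⇒ m₂ = 17.22188
Σ(xᵢ − x̄)⁴ = 1877.8155 ⇒ m₄ = 469.45388
m₂² = 296.59298
g2 = m₄/m₂² − 3 = 1.58282 − 3 ≈ -1.4172

-1.4172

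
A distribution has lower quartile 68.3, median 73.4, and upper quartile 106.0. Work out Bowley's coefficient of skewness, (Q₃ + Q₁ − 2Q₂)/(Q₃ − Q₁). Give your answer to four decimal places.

numerator: Q₃ + Q₁ − 2Q₂ = 106.0 + 68.3 − 2×73.4 = 27.5000
denominator: Q₃ − Q₁ = 106.0 − 68.3 = 37.7000
Bowley skewness = 27.5000 / 37.7000 ≈ 0.7294

0.7294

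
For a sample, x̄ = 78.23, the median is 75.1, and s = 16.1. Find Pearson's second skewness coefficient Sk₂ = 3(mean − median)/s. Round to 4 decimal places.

0.5832

Sk₂ = 3(78.23 − 75.1) / 16.1 = 3 × 3.1300 / 16.1
    = 9.3900 / 16.1 ≈ 0.5832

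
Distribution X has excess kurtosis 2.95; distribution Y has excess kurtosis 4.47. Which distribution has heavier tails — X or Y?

Higher excess kurtosis ⇒ heavier tails relative to the normal distribution.
2.95 vs 4.47: the larger is 4.47, so Y has heavier tails.

Y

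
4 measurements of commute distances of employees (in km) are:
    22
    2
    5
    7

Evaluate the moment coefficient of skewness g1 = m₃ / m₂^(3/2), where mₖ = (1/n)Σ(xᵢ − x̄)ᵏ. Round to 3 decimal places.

x̄ = (22 + 2 + 5 + 7) / 4 = 9.0000
deviations (xᵢ − x̄): 13.0000, -7.0000, -4.0000, -2.0000
Σ(xᵢ − x̄)² = 238.0000 ⇒ m₂ = 238.0000/4 = 59.50000
Σ(xᵢ − x̄)³ = 1782.0000 ⇒ m₃ = 1782.0000/4 = 445.50000
m₂^(3/2) = 59.50000^(1.5) = 458.96065
g1 = m₃ / m₂^(3/2) = 445.50000 / 458.96065 ≈ 0.971

0.971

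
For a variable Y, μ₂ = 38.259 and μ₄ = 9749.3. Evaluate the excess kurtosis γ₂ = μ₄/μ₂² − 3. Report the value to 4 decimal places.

μ₂² = 38.259² = 1463.75108
μ₄/μ₂² = 9749.3 / 1463.75108 = 6.66049
γ₂ = 6.66049 − 3 ≈ 3.6605

3.6605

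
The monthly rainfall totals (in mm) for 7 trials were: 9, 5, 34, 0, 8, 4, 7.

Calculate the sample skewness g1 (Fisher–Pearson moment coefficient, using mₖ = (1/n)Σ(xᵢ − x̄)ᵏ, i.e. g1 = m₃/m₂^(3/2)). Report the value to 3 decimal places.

x̄ = (9 + 5 + 34 + 0 + 8 + 4 + 7) / 7 = 9.5714
deviations (xᵢ − x̄): -0.5714, -4.5714, 24.4286, -9.5714, -1.5714, -5.5714, -2.5714
Σ(xᵢ − x̄)² = 749.7143 ⇒ m₂ = 749.7143/7 = 107.10204
Σ(xᵢ − x̄)³ = 13411.4694 ⇒ m₃ = 13411.4694/7 = 1915.92420
m₂^(3/2) = 107.10204^(1.5) = 1108.40026
g1 = m₃ / m₂^(3/2) = 1915.92420 / 1108.40026 ≈ 1.729

1.729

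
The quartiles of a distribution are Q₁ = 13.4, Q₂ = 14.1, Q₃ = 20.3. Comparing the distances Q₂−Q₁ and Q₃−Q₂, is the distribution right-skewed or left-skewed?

Q₂ − Q₁ = 0.7;  Q₃ − Q₂ = 6.2
Q₃ − Q₂ > Q₂ − Q₁ ⇒ the upper half is more spread out ⇒ right-skewed.

right-skewed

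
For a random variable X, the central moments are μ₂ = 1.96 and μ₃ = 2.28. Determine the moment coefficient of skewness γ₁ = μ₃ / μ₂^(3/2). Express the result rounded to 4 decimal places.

σ = √μ₂ = √1.96 = 1.40000
σ³ = μ₂^(3/2) = 2.74400
γ₁ = μ₃/σ³ = 2.28 / 2.74400 ≈ 0.8309

0.8309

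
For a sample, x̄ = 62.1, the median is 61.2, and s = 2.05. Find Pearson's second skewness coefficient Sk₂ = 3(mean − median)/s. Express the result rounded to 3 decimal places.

1.317

Sk₂ = 3(62.1 − 61.2) / 2.05 = 3 × 0.9000 / 2.05
    = 2.7000 / 2.05 ≈ 1.317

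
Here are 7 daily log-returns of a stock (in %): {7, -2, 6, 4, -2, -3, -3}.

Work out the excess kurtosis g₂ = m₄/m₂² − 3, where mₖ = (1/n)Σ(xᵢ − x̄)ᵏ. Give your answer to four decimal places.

x̄ = 1.0000
Σ(xᵢ − x̄)² = 120.0000 ⇒ m₂ = 17.14286
Σ(xᵢ − x̄)⁴ = 2676.0000 ⇒ m₄ = 382.28571
m₂² = 293.87755
g₂ = m₄/m₂² − 3 = 1.30083 − 3 ≈ -1.6992

-1.6992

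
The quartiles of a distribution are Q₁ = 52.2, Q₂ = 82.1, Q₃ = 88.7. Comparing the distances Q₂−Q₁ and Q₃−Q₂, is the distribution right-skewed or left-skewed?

left-skewed

Q₂ − Q₁ = 29.9;  Q₃ − Q₂ = 6.6
Q₂ − Q₁ > Q₃ − Q₂ ⇒ the lower half is more spread out ⇒ left-skewed.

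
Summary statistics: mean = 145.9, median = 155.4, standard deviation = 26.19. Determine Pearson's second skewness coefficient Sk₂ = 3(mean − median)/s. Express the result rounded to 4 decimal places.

Sk₂ = 3(145.9 − 155.4) / 26.19 = 3 × -9.5000 / 26.19
    = -28.5000 / 26.19 ≈ -1.0882

-1.0882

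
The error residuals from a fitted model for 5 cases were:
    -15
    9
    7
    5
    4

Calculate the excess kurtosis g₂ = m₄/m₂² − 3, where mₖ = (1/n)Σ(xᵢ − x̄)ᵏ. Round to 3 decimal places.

x̄ = 2.0000
Σ(xᵢ − x̄)² = 376.0000 ⇒ m₂ = 75.20000
Σ(xᵢ − x̄)⁴ = 86644.0000 ⇒ m₄ = 17328.80000
m₂² = 5655.04000
g₂ = m₄/m₂² − 3 = 3.06431 − 3 ≈ 0.064

0.064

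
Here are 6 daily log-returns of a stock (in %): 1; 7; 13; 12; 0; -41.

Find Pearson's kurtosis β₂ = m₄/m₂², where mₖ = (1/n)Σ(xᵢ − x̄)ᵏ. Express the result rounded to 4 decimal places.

x̄ = -1.3333
Σ(xᵢ − x̄)² = 2033.3333 ⇒ m₂ = 338.88889
Σ(xᵢ − x̄)⁴ = 2554395.1111 ⇒ m₄ = 425732.51852
m₂² = 114845.67901
β₂ = m₄/m₂² = 425732.51852 / 114845.67901 ≈ 3.7070

3.7070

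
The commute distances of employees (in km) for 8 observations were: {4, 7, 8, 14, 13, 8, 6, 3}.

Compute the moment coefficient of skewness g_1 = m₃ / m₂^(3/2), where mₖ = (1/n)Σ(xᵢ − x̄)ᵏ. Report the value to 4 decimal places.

0.4687

x̄ = (4 + 7 + 8 + 14 + 13 + 8 + 6 + 3) / 8 = 7.8750
deviations (xᵢ − x̄): -3.8750, -0.8750, 0.1250, 6.1250, 5.1250, 0.1250, -1.8750, -4.8750
Σ(xᵢ − x̄)² = 106.8750 ⇒ m₂ = 106.8750/8 = 13.35938
Σ(xᵢ − x̄)³ = 183.0938 ⇒ m₃ = 183.0938/8 = 22.88672
m₂^(3/2) = 13.35938^(1.5) = 48.82916
g_1 = m₃ / m₂^(3/2) = 22.88672 / 48.82916 ≈ 0.4687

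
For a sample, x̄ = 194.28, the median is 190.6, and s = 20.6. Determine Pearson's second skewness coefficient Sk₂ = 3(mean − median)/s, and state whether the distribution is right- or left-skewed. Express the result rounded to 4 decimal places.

Sk₂ = 3(194.28 − 190.6) / 20.6 = 3 × 3.6800 / 20.6
    = 11.0400 / 20.6 ≈ 0.5359
Sk₂ > 0 ⇒ mean > median ⇒ right-skewed (positive skew).

0.5359, right-skewed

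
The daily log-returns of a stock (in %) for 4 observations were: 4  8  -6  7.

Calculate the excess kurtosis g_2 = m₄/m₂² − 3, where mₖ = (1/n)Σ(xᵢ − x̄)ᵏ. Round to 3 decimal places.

-0.869

x̄ = 3.2500
Σ(xᵢ − x̄)² = 122.7500 ⇒ m₂ = 30.68750
Σ(xᵢ − x̄)⁴ = 8028.0781 ⇒ m₄ = 2007.01953
m₂² = 941.72266
g_2 = m₄/m₂² − 3 = 2.13122 − 3 ≈ -0.869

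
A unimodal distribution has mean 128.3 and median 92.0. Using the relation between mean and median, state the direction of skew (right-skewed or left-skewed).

right-skewed

mean − median = 128.3 − 92.0 = 36.3
mean > median ⇒ the longer tail is on the right ⇒ right-skewed (positively skewed).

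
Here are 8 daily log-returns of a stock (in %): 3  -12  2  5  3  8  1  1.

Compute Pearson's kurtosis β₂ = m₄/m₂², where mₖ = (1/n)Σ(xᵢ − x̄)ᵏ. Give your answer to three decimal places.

4.665

x̄ = 1.3750
Σ(xᵢ − x̄)² = 241.8750 ⇒ m₂ = 30.23438
Σ(xᵢ − x̄)⁴ = 34115.0566 ⇒ m₄ = 4264.38208
m₂² = 914.11743
β₂ = m₄/m₂² = 4264.38208 / 914.11743 ≈ 4.665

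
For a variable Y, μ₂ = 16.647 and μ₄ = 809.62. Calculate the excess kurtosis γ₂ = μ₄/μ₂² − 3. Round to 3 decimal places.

μ₂² = 16.647² = 277.12261
μ₄/μ₂² = 809.62 / 277.12261 = 2.92152
γ₂ = 2.92152 − 3 ≈ -0.078

-0.078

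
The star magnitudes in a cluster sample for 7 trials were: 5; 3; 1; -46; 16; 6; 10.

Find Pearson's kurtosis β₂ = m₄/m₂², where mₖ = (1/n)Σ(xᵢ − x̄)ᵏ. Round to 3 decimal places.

4.668

x̄ = -0.7143
Σ(xᵢ − x̄)² = 2539.4286 ⇒ m₂ = 362.77551
Σ(xᵢ − x̄)⁴ = 4300285.6560 ⇒ m₄ = 614326.52228
m₂² = 131606.07080
β₂ = m₄/m₂² = 614326.52228 / 131606.07080 ≈ 4.668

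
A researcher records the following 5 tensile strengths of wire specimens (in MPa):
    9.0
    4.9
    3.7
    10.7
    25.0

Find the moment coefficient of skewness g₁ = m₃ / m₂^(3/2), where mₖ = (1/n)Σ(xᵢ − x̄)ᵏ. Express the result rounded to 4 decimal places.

x̄ = (9.0 + 4.9 + 3.7 + 10.7 + 25.0) / 5 = 10.6600
deviations (xᵢ − x̄): -1.6600, -5.7600, -6.9600, 0.0400, 14.3400
Σ(xᵢ − x̄)² = 290.0120 ⇒ m₂ = 290.0120/5 = 58.00240
Σ(xᵢ − x̄)³ = 2415.9838 ⇒ m₃ = 2415.9838/5 = 483.19675
m₂^(3/2) = 58.00240^(1.5) = 441.74226
g₁ = m₃ / m₂^(3/2) = 483.19675 / 441.74226 ≈ 1.0938

1.0938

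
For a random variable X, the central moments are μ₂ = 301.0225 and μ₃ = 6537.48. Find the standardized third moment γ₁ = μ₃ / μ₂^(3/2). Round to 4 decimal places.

σ = √μ₂ = √301.0225 = 17.35000
σ³ = μ₂^(3/2) = 5222.74037
γ₁ = μ₃/σ³ = 6537.48 / 5222.74037 ≈ 1.2517

1.2517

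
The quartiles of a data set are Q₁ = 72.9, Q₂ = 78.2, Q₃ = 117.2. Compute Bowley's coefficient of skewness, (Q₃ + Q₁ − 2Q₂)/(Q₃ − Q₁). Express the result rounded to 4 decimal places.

0.7607

numerator: Q₃ + Q₁ − 2Q₂ = 117.2 + 72.9 − 2×78.2 = 33.7000
denominator: Q₃ − Q₁ = 117.2 − 72.9 = 44.3000
Bowley skewness = 33.7000 / 44.3000 ≈ 0.7607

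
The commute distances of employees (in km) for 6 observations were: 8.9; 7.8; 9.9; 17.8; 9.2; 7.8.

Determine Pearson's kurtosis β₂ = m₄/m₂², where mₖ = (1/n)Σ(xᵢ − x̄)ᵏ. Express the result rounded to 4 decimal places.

x̄ = 10.2333
Σ(xᵢ − x̄)² = 72.0533 ⇒ m₂ = 12.00889
Σ(xᵢ − x̄)⁴ = 3352.5035 ⇒ m₄ = 558.75059
m₂² = 144.21341
β₂ = m₄/m₂² = 558.75059 / 144.21341 ≈ 3.8745

3.8745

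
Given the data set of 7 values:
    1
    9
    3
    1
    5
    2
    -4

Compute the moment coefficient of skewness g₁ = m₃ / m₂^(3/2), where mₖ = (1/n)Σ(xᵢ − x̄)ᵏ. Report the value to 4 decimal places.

x̄ = (1 + 9 + 3 + 1 + 5 + 2 - 4) / 7 = 2.4286
deviations (xᵢ − x̄): -1.4286, 6.5714, 0.5714, -1.4286, 2.5714, -0.4286, -6.4286
Σ(xᵢ − x̄)² = 95.7143 ⇒ m₂ = 95.7143/7 = 13.67347
Σ(xᵢ − x̄)³ = 29.3878 ⇒ m₃ = 29.3878/7 = 4.19825
m₂^(3/2) = 13.67347^(1.5) = 50.56128
g₁ = m₃ / m₂^(3/2) = 4.19825 / 50.56128 ≈ 0.0830

0.0830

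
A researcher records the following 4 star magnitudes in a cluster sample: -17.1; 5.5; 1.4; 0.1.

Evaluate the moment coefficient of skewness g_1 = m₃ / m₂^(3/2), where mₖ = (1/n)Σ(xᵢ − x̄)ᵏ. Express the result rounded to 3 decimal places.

x̄ = (-17.1 + 5.5 + 1.4 + 0.1) / 4 = -2.5250
deviations (xᵢ − x̄): -14.5750, 8.0250, 3.9250, 2.6250
Σ(xᵢ − x̄)² = 299.1275 ⇒ m₂ = 299.1275/4 = 74.78188
Σ(xᵢ − x̄)³ = -2500.8064 ⇒ m₃ = -2500.8064/4 = -625.20159
m₂^(3/2) = 74.78188^(1.5) = 646.68759
g_1 = m₃ / m₂^(3/2) = -625.20159 / 646.68759 ≈ -0.967

-0.967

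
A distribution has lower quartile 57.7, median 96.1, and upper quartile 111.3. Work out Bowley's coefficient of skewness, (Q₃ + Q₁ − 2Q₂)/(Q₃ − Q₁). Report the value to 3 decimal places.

-0.433

numerator: Q₃ + Q₁ − 2Q₂ = 111.3 + 57.7 − 2×96.1 = -23.2000
denominator: Q₃ − Q₁ = 111.3 − 57.7 = 53.6000
Bowley skewness = -23.2000 / 53.6000 ≈ -0.433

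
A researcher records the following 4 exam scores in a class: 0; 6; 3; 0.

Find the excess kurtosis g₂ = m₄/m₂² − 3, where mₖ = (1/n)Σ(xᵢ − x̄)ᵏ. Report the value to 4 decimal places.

-1.3719

x̄ = 2.2500
Σ(xᵢ − x̄)² = 24.7500 ⇒ m₂ = 6.18750
Σ(xᵢ − x̄)⁴ = 249.3281 ⇒ m₄ = 62.33203
m₂² = 38.28516
g₂ = m₄/m₂² − 3 = 1.62810 − 3 ≈ -1.3719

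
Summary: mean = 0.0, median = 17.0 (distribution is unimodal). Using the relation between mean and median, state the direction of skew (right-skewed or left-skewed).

left-skewed

mean − median = 0.0 − 17.0 = -17.0
mean < median ⇒ the longer tail is on the left ⇒ left-skewed (negatively skewed).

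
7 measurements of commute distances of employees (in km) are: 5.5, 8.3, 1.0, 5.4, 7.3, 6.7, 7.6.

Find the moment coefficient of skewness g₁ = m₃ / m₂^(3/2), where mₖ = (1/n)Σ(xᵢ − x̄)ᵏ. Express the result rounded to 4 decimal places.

-1.2871

x̄ = (5.5 + 8.3 + 1.0 + 5.4 + 7.3 + 6.7 + 7.6) / 7 = 5.9714
deviations (xᵢ − x̄): -0.4714, 2.3286, -4.9714, -0.5714, 1.3286, 0.7286, 1.6286
Σ(xᵢ − x̄)² = 35.6343 ⇒ m₂ = 35.6343/7 = 5.09061
Σ(xᵢ − x̄)³ = -103.4835 ⇒ m₃ = -103.4835/7 = -14.78335
m₂^(3/2) = 5.09061^(1.5) = 11.48564
g₁ = m₃ / m₂^(3/2) = -14.78335 / 11.48564 ≈ -1.2871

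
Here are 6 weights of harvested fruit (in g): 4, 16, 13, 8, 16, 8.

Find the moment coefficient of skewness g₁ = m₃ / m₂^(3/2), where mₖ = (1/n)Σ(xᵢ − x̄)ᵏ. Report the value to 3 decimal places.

x̄ = (4 + 16 + 13 + 8 + 16 + 8) / 6 = 10.8333
deviations (xᵢ − x̄): -6.8333, 5.1667, 2.1667, -2.8333, 5.1667, -2.8333
Σ(xᵢ − x̄)² = 120.8333 ⇒ m₂ = 120.8333/6 = 20.13889
Σ(xᵢ − x̄)³ = -78.5556 ⇒ m₃ = -78.5556/6 = -13.09259
m₂^(3/2) = 20.13889^(1.5) = 90.37603
g₁ = m₃ / m₂^(3/2) = -13.09259 / 90.37603 ≈ -0.145

-0.145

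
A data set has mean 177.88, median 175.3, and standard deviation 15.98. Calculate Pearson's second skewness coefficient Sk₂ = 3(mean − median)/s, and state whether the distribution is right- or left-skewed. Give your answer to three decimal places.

0.484, right-skewed

Sk₂ = 3(177.88 − 175.3) / 15.98 = 3 × 2.5800 / 15.98
    = 7.7400 / 15.98 ≈ 0.484
Sk₂ > 0 ⇒ mean > median ⇒ right-skewed (positive skew).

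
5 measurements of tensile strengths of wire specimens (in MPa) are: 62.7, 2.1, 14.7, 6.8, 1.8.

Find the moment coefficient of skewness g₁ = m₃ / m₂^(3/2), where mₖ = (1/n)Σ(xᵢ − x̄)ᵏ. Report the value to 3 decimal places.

1.355

x̄ = (62.7 + 2.1 + 14.7 + 6.8 + 1.8) / 5 = 17.6200
deviations (xᵢ − x̄): 45.0800, -15.5200, -2.9200, -10.8200, -15.8200
Σ(xᵢ − x̄)² = 2648.9480 ⇒ m₂ = 2648.9480/5 = 529.78960
Σ(xᵢ − x̄)³ = 82622.6261 ⇒ m₃ = 82622.6261/5 = 16524.52522
m₂^(3/2) = 529.78960^(1.5) = 12194.25136
g₁ = m₃ / m₂^(3/2) = 16524.52522 / 12194.25136 ≈ 1.355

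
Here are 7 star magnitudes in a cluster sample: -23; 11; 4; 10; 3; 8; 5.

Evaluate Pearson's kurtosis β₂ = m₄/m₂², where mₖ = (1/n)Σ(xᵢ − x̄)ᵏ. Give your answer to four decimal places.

4.5705

x̄ = 2.5714
Σ(xᵢ − x̄)² = 817.7143 ⇒ m₂ = 116.81633
Σ(xᵢ − x̄)⁴ = 436582.0058 ⇒ m₄ = 62368.85798
m₂² = 13646.05414
β₂ = m₄/m₂² = 62368.85798 / 13646.05414 ≈ 4.5705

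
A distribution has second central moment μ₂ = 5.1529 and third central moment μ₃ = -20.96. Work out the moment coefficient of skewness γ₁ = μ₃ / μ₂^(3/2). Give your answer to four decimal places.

-1.7919

σ = √μ₂ = √5.1529 = 2.27000
σ³ = μ₂^(3/2) = 11.69708
γ₁ = μ₃/σ³ = -20.96 / 11.69708 ≈ -1.7919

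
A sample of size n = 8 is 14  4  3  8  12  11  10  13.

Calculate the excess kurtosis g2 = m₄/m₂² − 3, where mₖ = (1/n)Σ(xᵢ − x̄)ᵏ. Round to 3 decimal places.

-1.108

x̄ = 9.3750
Σ(xᵢ − x̄)² = 115.8750 ⇒ m₂ = 14.48438
Σ(xᵢ − x̄)⁴ = 3174.7441 ⇒ m₄ = 396.84302
m₂² = 209.79712
g2 = m₄/m₂² − 3 = 1.89156 − 3 ≈ -1.108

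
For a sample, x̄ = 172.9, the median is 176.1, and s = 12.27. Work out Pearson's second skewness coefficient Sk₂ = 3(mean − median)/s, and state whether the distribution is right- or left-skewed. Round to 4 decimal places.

Sk₂ = 3(172.9 − 176.1) / 12.27 = 3 × -3.2000 / 12.27
    = -9.6000 / 12.27 ≈ -0.7824
Sk₂ < 0 ⇒ mean < median ⇒ left-skewed (negative skew).

-0.7824, left-skewed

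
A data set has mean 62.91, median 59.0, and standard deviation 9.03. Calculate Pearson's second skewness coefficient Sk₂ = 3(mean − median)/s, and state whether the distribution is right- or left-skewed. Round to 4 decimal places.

Sk₂ = 3(62.91 − 59.0) / 9.03 = 3 × 3.9100 / 9.03
    = 11.7300 / 9.03 ≈ 1.2990
Sk₂ > 0 ⇒ mean > median ⇒ right-skewed (positive skew).

1.2990, right-skewed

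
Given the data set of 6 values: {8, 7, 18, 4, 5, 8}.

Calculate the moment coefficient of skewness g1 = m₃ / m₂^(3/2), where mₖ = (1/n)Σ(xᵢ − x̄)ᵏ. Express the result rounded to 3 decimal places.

1.366

x̄ = (8 + 7 + 18 + 4 + 5 + 8) / 6 = 8.3333
deviations (xᵢ − x̄): -0.3333, -1.3333, 9.6667, -4.3333, -3.3333, -0.3333
Σ(xᵢ − x̄)² = 125.3333 ⇒ m₂ = 125.3333/6 = 20.88889
Σ(xᵢ − x̄)³ = 782.4444 ⇒ m₃ = 782.4444/6 = 130.40741
m₂^(3/2) = 20.88889^(1.5) = 95.47134
g1 = m₃ / m₂^(3/2) = 130.40741 / 95.47134 ≈ 1.366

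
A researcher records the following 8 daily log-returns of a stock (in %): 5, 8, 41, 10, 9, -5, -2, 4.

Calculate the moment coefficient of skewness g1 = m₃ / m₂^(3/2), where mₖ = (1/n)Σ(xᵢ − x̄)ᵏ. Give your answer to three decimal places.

x̄ = (5 + 8 + 41 + 10 + 9 - 5 - 2 + 4) / 8 = 8.7500
deviations (xᵢ − x̄): -3.7500, -0.7500, 32.2500, 1.2500, 0.2500, -13.7500, -10.7500, -4.7500
Σ(xᵢ − x̄)² = 1383.5000 ⇒ m₂ = 1383.5000/8 = 172.93750
Σ(xᵢ − x̄)³ = 29541.7500 ⇒ m₃ = 29541.7500/8 = 3692.71875
m₂^(3/2) = 172.93750^(1.5) = 2274.22676
g1 = m₃ / m₂^(3/2) = 3692.71875 / 2274.22676 ≈ 1.624

1.624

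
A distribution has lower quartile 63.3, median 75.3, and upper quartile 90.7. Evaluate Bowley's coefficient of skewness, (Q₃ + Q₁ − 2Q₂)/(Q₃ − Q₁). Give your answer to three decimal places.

numerator: Q₃ + Q₁ − 2Q₂ = 90.7 + 63.3 − 2×75.3 = 3.4000
denominator: Q₃ − Q₁ = 90.7 − 63.3 = 27.4000
Bowley skewness = 3.4000 / 27.4000 ≈ 0.124

0.124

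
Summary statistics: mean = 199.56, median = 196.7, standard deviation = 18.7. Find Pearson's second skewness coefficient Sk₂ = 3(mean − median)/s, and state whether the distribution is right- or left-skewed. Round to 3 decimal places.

0.459, right-skewed

Sk₂ = 3(199.56 − 196.7) / 18.7 = 3 × 2.8600 / 18.7
    = 8.5800 / 18.7 ≈ 0.459
Sk₂ > 0 ⇒ mean > median ⇒ right-skewed (positive skew).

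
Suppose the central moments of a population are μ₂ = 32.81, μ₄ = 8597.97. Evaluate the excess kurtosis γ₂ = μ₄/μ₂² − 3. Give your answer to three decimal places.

μ₂² = 32.81² = 1076.49610
μ₄/μ₂² = 8597.97 / 1076.49610 = 7.98700
γ₂ = 7.98700 − 3 ≈ 4.987

4.987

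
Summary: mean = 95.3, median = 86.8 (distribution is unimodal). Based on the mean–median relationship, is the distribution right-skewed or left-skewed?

mean − median = 95.3 − 86.8 = 8.5
mean > median ⇒ the longer tail is on the right ⇒ right-skewed (positively skewed).

right-skewed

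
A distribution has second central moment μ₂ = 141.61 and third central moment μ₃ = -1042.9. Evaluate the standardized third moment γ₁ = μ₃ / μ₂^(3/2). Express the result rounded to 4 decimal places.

-0.6189

σ = √μ₂ = √141.61 = 11.90000
σ³ = μ₂^(3/2) = 1685.15900
γ₁ = μ₃/σ³ = -1042.9 / 1685.15900 ≈ -0.6189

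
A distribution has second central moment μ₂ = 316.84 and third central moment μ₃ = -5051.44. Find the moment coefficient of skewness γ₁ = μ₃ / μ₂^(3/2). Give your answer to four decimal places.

σ = √μ₂ = √316.84 = 17.80000
σ³ = μ₂^(3/2) = 5639.75200
γ₁ = μ₃/σ³ = -5051.44 / 5639.75200 ≈ -0.8957

-0.8957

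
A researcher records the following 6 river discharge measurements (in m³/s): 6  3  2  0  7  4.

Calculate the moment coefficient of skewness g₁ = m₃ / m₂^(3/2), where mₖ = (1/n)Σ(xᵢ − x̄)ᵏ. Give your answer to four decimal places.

x̄ = (6 + 3 + 2 + 0 + 7 + 4) / 6 = 3.6667
deviations (xᵢ − x̄): 2.3333, -0.6667, -1.6667, -3.6667, 3.3333, 0.3333
Σ(xᵢ − x̄)² = 33.3333 ⇒ m₂ = 33.3333/6 = 5.55556
Σ(xᵢ − x̄)³ = -4.4444 ⇒ m₃ = -4.4444/6 = -0.74074
m₂^(3/2) = 5.55556^(1.5) = 13.09457
g₁ = m₃ / m₂^(3/2) = -0.74074 / 13.09457 ≈ -0.0566

-0.0566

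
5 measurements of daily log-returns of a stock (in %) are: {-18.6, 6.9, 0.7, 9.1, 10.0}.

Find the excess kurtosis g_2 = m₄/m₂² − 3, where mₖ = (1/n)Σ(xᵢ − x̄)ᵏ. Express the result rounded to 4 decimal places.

-0.2311

x̄ = 1.6200
Σ(xᵢ − x̄)² = 563.7480 ⇒ m₂ = 112.74960
Σ(xᵢ − x̄)⁴ = 175996.8494 ⇒ m₄ = 35199.36988
m₂² = 12712.47230
g_2 = m₄/m₂² − 3 = 2.76888 − 3 ≈ -0.2311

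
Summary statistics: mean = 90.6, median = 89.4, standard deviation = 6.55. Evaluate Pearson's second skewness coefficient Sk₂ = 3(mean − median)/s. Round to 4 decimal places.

0.5496

Sk₂ = 3(90.6 − 89.4) / 6.55 = 3 × 1.2000 / 6.55
    = 3.6000 / 6.55 ≈ 0.5496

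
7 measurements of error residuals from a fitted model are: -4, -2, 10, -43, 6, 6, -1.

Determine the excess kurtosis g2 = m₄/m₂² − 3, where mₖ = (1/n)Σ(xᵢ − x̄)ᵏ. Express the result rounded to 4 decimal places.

1.4575

x̄ = -4.0000
Σ(xᵢ − x̄)² = 1930.0000 ⇒ m₂ = 275.71429
Σ(xᵢ − x̄)⁴ = 2371954.0000 ⇒ m₄ = 338850.57143
m₂² = 76018.36735
g2 = m₄/m₂² − 3 = 4.45748 − 3 ≈ 1.4575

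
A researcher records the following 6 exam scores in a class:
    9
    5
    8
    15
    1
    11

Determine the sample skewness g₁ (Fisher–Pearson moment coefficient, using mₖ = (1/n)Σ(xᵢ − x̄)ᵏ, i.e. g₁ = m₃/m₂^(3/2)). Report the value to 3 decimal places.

x̄ = (9 + 5 + 8 + 15 + 1 + 11) / 6 = 8.1667
deviations (xᵢ − x̄): 0.8333, -3.1667, -0.1667, 6.8333, -7.1667, 2.8333
Σ(xᵢ − x̄)² = 116.8333 ⇒ m₂ = 116.8333/6 = 19.47222
Σ(xᵢ − x̄)³ = -57.4444 ⇒ m₃ = -57.4444/6 = -9.57407
m₂^(3/2) = 19.47222^(1.5) = 85.92574
g₁ = m₃ / m₂^(3/2) = -9.57407 / 85.92574 ≈ -0.111

-0.111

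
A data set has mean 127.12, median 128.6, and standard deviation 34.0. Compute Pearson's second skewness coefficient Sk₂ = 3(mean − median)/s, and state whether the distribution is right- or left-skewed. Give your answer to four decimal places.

-0.1306, left-skewed

Sk₂ = 3(127.12 − 128.6) / 34.0 = 3 × -1.4800 / 34.0
    = -4.4400 / 34.0 ≈ -0.1306
Sk₂ < 0 ⇒ mean < median ⇒ left-skewed (negative skew).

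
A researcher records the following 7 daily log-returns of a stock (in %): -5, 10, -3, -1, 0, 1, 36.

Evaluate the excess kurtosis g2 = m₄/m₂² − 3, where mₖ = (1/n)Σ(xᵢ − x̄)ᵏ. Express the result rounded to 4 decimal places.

x̄ = 5.4286
Σ(xᵢ − x̄)² = 1225.7143 ⇒ m₂ = 175.10204
Σ(xᵢ − x̄)⁴ = 893772.2099 ⇒ m₄ = 127681.74427
m₂² = 30660.72470
g2 = m₄/m₂² − 3 = 4.16434 − 3 ≈ 1.1643

1.1643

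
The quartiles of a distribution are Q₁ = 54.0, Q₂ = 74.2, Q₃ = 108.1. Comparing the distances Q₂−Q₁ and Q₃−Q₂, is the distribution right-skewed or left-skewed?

right-skewed

Q₂ − Q₁ = 20.2;  Q₃ − Q₂ = 33.9
Q₃ − Q₂ > Q₂ − Q₁ ⇒ the upper half is more spread out ⇒ right-skewed.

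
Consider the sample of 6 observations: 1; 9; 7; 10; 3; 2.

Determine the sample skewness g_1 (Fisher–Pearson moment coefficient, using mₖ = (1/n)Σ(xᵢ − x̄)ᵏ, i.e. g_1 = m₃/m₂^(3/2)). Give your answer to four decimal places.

0.0953

x̄ = (1 + 9 + 7 + 10 + 3 + 2) / 6 = 5.3333
deviations (xᵢ − x̄): -4.3333, 3.6667, 1.6667, 4.6667, -2.3333, -3.3333
Σ(xᵢ − x̄)² = 73.3333 ⇒ m₂ = 73.3333/6 = 12.22222
Σ(xᵢ − x̄)³ = 24.4444 ⇒ m₃ = 24.4444/6 = 4.07407
m₂^(3/2) = 12.22222^(1.5) = 42.72925
g_1 = m₃ / m₂^(3/2) = 4.07407 / 42.72925 ≈ 0.0953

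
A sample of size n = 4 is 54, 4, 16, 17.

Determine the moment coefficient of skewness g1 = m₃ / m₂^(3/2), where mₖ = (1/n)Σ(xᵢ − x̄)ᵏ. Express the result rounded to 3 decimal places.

0.888

x̄ = (54 + 4 + 16 + 17) / 4 = 22.7500
deviations (xᵢ − x̄): 31.2500, -18.7500, -6.7500, -5.7500
Σ(xᵢ − x̄)² = 1406.7500 ⇒ m₂ = 1406.7500/4 = 351.68750
Σ(xᵢ − x̄)³ = 23428.1250 ⇒ m₃ = 23428.1250/4 = 5857.03125
m₂^(3/2) = 351.68750^(1.5) = 6595.31281
g1 = m₃ / m₂^(3/2) = 5857.03125 / 6595.31281 ≈ 0.888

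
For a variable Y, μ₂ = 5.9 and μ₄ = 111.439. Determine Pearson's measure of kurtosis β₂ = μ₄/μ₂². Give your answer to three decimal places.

3.201

μ₂² = 5.9² = 34.81000
μ₄/μ₂² = 111.439 / 34.81000 = 3.20135
β₂ ≈ 3.201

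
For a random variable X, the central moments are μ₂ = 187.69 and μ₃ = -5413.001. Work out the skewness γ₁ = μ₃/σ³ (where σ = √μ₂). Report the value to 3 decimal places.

-2.105

σ = √μ₂ = √187.69 = 13.70000
σ³ = μ₂^(3/2) = 2571.35300
γ₁ = μ₃/σ³ = -5413.001 / 2571.35300 ≈ -2.105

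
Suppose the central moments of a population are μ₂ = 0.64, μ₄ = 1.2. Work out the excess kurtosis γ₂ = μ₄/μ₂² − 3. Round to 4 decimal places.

μ₂² = 0.64² = 0.40960
μ₄/μ₂² = 1.2 / 0.40960 = 2.92969
γ₂ = 2.92969 − 3 ≈ -0.0703

-0.0703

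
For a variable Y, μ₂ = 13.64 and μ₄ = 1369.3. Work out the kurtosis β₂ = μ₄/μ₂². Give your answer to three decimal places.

μ₂² = 13.64² = 186.04960
μ₄/μ₂² = 1369.3 / 186.04960 = 7.35987
β₂ ≈ 7.360

7.360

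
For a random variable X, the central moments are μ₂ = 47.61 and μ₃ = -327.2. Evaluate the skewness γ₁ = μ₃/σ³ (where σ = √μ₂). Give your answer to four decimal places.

-0.9960

σ = √μ₂ = √47.61 = 6.90000
σ³ = μ₂^(3/2) = 328.50900
γ₁ = μ₃/σ³ = -327.2 / 328.50900 ≈ -0.9960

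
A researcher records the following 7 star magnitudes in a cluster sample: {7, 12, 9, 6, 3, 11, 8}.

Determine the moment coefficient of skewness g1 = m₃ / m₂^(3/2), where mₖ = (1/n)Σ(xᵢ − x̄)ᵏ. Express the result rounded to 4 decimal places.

-0.2652

x̄ = (7 + 12 + 9 + 6 + 3 + 11 + 8) / 7 = 8.0000
deviations (xᵢ − x̄): -1.0000, 4.0000, 1.0000, -2.0000, -5.0000, 3.0000, 0.0000
Σ(xᵢ − x̄)² = 56.0000 ⇒ m₂ = 56.0000/7 = 8.00000
Σ(xᵢ − x̄)³ = -42.0000 ⇒ m₃ = -42.0000/7 = -6.00000
m₂^(3/2) = 8.00000^(1.5) = 22.62742
g1 = m₃ / m₂^(3/2) = -6.00000 / 22.62742 ≈ -0.2652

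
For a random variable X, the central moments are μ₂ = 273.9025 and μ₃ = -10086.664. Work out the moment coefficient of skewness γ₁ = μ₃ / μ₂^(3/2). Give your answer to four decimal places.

σ = √μ₂ = √273.9025 = 16.55000
σ³ = μ₂^(3/2) = 4533.08637
γ₁ = μ₃/σ³ = -10086.664 / 4533.08637 ≈ -2.2251

-2.2251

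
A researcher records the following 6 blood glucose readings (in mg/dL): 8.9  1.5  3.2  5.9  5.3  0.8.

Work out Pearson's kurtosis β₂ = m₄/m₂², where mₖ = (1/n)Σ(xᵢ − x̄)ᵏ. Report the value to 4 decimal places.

x̄ = 4.2667
Σ(xᵢ − x̄)² = 46.0133 ⇒ m₂ = 7.66889
Σ(xᵢ − x̄)⁴ = 673.4347 ⇒ m₄ = 112.23912
m₂² = 58.81186
β₂ = m₄/m₂² = 112.23912 / 58.81186 ≈ 1.9084

1.9084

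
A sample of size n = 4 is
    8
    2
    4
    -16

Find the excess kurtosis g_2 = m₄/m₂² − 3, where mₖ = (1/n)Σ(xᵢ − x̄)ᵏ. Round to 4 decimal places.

-0.7936

x̄ = -0.5000
Σ(xᵢ − x̄)² = 339.0000 ⇒ m₂ = 84.75000
Σ(xᵢ − x̄)⁴ = 63389.2500 ⇒ m₄ = 15847.31250
m₂² = 7182.56250
g_2 = m₄/m₂² − 3 = 2.20636 − 3 ≈ -0.7936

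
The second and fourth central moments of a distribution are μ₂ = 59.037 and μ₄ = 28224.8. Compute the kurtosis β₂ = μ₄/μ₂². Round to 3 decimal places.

μ₂² = 59.037² = 3485.36737
μ₄/μ₂² = 28224.8 / 3485.36737 = 8.09808
β₂ ≈ 8.098

8.098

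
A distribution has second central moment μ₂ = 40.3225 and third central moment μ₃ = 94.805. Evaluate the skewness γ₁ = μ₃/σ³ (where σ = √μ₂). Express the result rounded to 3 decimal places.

σ = √μ₂ = √40.3225 = 6.35000
σ³ = μ₂^(3/2) = 256.04787
γ₁ = μ₃/σ³ = 94.805 / 256.04787 ≈ 0.370

0.370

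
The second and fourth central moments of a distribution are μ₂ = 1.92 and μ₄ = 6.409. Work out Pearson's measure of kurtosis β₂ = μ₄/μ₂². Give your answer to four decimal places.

1.7386

μ₂² = 1.92² = 3.68640
μ₄/μ₂² = 6.409 / 3.68640 = 1.73855
β₂ ≈ 1.7386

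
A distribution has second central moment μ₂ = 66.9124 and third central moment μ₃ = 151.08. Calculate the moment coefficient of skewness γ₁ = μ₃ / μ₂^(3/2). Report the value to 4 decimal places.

σ = √μ₂ = √66.9124 = 8.18000
σ³ = μ₂^(3/2) = 547.34343
γ₁ = μ₃/σ³ = 151.08 / 547.34343 ≈ 0.2760

0.2760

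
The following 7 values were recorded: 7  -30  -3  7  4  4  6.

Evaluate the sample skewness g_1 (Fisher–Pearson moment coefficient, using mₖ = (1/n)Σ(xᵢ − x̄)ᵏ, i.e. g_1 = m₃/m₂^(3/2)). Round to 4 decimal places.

-1.7878

x̄ = (7 - 30 - 3 + 7 + 4 + 4 + 6) / 7 = -0.7143
deviations (xᵢ − x̄): 7.7143, -29.2857, -2.2857, 7.7143, 4.7143, 4.7143, 6.7143
Σ(xᵢ − x̄)² = 1071.4286 ⇒ m₂ = 1071.4286/7 = 153.06122
Σ(xᵢ − x̄)³ = -23698.5306 ⇒ m₃ = -23698.5306/7 = -3385.50437
m₂^(3/2) = 153.06122^(1.5) = 1893.64155
g_1 = m₃ / m₂^(3/2) = -3385.50437 / 1893.64155 ≈ -1.7878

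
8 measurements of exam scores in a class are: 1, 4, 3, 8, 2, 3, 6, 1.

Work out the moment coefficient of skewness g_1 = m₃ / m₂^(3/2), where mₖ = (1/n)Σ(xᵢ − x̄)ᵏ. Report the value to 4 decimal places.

0.7482

x̄ = (1 + 4 + 3 + 8 + 2 + 3 + 6 + 1) / 8 = 3.5000
deviations (xᵢ − x̄): -2.5000, 0.5000, -0.5000, 4.5000, -1.5000, -0.5000, 2.5000, -2.5000
Σ(xᵢ − x̄)² = 42.0000 ⇒ m₂ = 42.0000/8 = 5.25000
Σ(xᵢ − x̄)³ = 72.0000 ⇒ m₃ = 72.0000/8 = 9.00000
m₂^(3/2) = 5.25000^(1.5) = 12.02926
g_1 = m₃ / m₂^(3/2) = 9.00000 / 12.02926 ≈ 0.7482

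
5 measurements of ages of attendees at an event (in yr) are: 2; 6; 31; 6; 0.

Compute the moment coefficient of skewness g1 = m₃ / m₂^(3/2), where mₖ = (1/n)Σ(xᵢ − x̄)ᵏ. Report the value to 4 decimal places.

x̄ = (2 + 6 + 31 + 6 + 0) / 5 = 9.0000
deviations (xᵢ − x̄): -7.0000, -3.0000, 22.0000, -3.0000, -9.0000
Σ(xᵢ − x̄)² = 632.0000 ⇒ m₂ = 632.0000/5 = 126.40000
Σ(xᵢ − x̄)³ = 9522.0000 ⇒ m₃ = 9522.0000/5 = 1904.40000
m₂^(3/2) = 126.40000^(1.5) = 1421.08682
g1 = m₃ / m₂^(3/2) = 1904.40000 / 1421.08682 ≈ 1.3401

1.3401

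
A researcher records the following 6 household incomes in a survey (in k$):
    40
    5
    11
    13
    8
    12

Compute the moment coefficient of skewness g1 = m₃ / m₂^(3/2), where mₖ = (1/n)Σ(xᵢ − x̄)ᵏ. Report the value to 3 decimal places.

1.570

x̄ = (40 + 5 + 11 + 13 + 8 + 12) / 6 = 14.8333
deviations (xᵢ − x̄): 25.1667, -9.8333, -3.8333, -1.8333, -6.8333, -2.8333
Σ(xᵢ − x̄)² = 802.8333 ⇒ m₂ = 802.8333/6 = 133.80556
Σ(xᵢ − x̄)³ = 14584.4444 ⇒ m₃ = 14584.4444/6 = 2430.74074
m₂^(3/2) = 133.80556^(1.5) = 1547.78708
g1 = m₃ / m₂^(3/2) = 2430.74074 / 1547.78708 ≈ 1.570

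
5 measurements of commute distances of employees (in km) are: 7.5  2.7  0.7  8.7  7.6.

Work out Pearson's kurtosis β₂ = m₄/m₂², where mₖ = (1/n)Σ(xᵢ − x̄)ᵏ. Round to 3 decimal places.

x̄ = 5.4400
Σ(xᵢ − x̄)² = 49.5120 ⇒ m₂ = 9.90240
Σ(xᵢ − x̄)⁴ = 713.8790 ⇒ m₄ = 142.77579
m₂² = 98.05753
β₂ = m₄/m₂² = 142.77579 / 98.05753 ≈ 1.456

1.456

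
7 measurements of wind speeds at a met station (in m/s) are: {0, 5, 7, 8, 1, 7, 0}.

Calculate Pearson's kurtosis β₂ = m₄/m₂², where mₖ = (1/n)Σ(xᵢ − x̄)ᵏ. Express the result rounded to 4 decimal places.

1.2265

x̄ = 4.0000
Σ(xᵢ − x̄)² = 76.0000 ⇒ m₂ = 10.85714
Σ(xᵢ − x̄)⁴ = 1012.0000 ⇒ m₄ = 144.57143
m₂² = 117.87755
β₂ = m₄/m₂² = 144.57143 / 117.87755 ≈ 1.2265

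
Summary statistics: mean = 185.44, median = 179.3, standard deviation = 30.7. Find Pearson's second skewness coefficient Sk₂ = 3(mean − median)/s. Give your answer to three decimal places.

0.600

Sk₂ = 3(185.44 − 179.3) / 30.7 = 3 × 6.1400 / 30.7
    = 18.4200 / 30.7 ≈ 0.600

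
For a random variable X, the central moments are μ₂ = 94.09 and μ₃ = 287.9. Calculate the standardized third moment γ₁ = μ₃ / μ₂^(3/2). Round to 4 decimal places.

0.3154

σ = √μ₂ = √94.09 = 9.70000
σ³ = μ₂^(3/2) = 912.67300
γ₁ = μ₃/σ³ = 287.9 / 912.67300 ≈ 0.3154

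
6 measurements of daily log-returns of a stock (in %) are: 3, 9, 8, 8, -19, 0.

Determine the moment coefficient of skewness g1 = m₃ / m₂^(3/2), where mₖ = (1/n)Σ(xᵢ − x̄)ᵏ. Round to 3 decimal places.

x̄ = (3 + 9 + 8 + 8 - 19 + 0) / 6 = 1.5000
deviations (xᵢ − x̄): 1.5000, 7.5000, 6.5000, 6.5000, -20.5000, -1.5000
Σ(xᵢ − x̄)² = 565.5000 ⇒ m₂ = 565.5000/6 = 94.25000
Σ(xᵢ − x̄)³ = -7644.0000 ⇒ m₃ = -7644.0000/6 = -1274.00000
m₂^(3/2) = 94.25000^(1.5) = 915.00199
g1 = m₃ / m₂^(3/2) = -1274.00000 / 915.00199 ≈ -1.392

-1.392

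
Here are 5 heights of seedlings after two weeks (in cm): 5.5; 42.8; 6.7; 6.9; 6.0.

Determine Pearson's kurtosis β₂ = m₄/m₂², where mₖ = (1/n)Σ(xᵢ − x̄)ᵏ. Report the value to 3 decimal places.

x̄ = 13.5800
Σ(xᵢ − x̄)² = 1068.5080 ⇒ m₂ = 213.70160
Σ(xᵢ − x̄)⁴ = 740784.0398 ⇒ m₄ = 148156.80797
m₂² = 45668.37384
β₂ = m₄/m₂² = 148156.80797 / 45668.37384 ≈ 3.244

3.244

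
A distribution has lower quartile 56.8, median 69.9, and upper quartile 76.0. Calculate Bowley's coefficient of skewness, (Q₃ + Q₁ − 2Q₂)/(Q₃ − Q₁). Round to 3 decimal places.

-0.365

numerator: Q₃ + Q₁ − 2Q₂ = 76.0 + 56.8 − 2×69.9 = -7.0000
denominator: Q₃ − Q₁ = 76.0 − 56.8 = 19.2000
Bowley skewness = -7.0000 / 19.2000 ≈ -0.365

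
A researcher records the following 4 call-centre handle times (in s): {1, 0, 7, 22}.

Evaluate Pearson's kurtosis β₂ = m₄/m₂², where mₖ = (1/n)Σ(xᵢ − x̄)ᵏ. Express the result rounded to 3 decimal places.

x̄ = 7.5000
Σ(xᵢ − x̄)² = 309.0000 ⇒ m₂ = 77.25000
Σ(xᵢ − x̄)⁴ = 49154.2500 ⇒ m₄ = 12288.56250
m₂² = 5967.56250
β₂ = m₄/m₂² = 12288.56250 / 5967.56250 ≈ 2.059

2.059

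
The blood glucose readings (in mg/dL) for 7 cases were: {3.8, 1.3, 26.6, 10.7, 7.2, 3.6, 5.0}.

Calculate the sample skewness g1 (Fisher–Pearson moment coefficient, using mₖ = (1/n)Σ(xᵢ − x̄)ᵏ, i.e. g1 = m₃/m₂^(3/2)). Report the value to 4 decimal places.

1.5685

x̄ = (3.8 + 1.3 + 26.6 + 10.7 + 7.2 + 3.6 + 5.0) / 7 = 8.3143
deviations (xᵢ − x̄): -4.5143, -7.0143, 18.2857, 2.3857, -1.1143, -4.7143, -3.3143
Σ(xᵢ − x̄)² = 444.0886 ⇒ m₂ = 444.0886/7 = 63.44122
Σ(xᵢ − x̄)³ = 5548.0626 ⇒ m₃ = 5548.0626/7 = 792.58037
m₂^(3/2) = 63.44122^(1.5) = 505.30935
g1 = m₃ / m₂^(3/2) = 792.58037 / 505.30935 ≈ 1.5685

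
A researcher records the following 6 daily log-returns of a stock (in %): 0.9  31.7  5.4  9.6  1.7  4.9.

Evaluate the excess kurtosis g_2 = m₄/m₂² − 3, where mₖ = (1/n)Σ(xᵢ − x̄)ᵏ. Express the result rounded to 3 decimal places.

x̄ = 9.0333
Σ(xᵢ − x̄)² = 664.3133 ⇒ m₂ = 110.71889
Σ(xᵢ − x̄)⁴ = 271701.8745 ⇒ m₄ = 45283.64575
m₂² = 12258.67236
g_2 = m₄/m₂² − 3 = 3.69401 − 3 ≈ 0.694

0.694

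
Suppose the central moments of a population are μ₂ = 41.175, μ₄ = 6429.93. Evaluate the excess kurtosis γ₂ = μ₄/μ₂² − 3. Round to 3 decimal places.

μ₂² = 41.175² = 1695.38062
μ₄/μ₂² = 6429.93 / 1695.38062 = 3.79262
γ₂ = 3.79262 − 3 ≈ 0.793

0.793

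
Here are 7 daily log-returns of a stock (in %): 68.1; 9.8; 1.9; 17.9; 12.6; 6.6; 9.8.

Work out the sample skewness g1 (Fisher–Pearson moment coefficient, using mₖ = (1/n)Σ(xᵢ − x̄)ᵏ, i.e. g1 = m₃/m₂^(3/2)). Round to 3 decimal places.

x̄ = (68.1 + 9.8 + 1.9 + 17.9 + 12.6 + 6.6 + 9.8) / 7 = 18.1000
deviations (xᵢ − x̄): 50.0000, -8.3000, -16.2000, -0.2000, -5.5000, -11.5000, -8.3000
Σ(xᵢ − x̄)² = 3062.7600 ⇒ m₂ = 3062.7600/7 = 437.53714
Σ(xᵢ − x̄)³ = 117917.6400 ⇒ m₃ = 117917.6400/7 = 16845.37714
m₂^(3/2) = 437.53714^(1.5) = 9152.13441
g1 = m₃ / m₂^(3/2) = 16845.37714 / 9152.13441 ≈ 1.841

1.841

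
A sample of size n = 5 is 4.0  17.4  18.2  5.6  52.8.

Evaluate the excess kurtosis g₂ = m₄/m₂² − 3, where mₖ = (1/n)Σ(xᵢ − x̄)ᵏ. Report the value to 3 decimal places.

x̄ = 19.6000
Σ(xᵢ − x̄)² = 1548.4000 ⇒ m₂ = 309.68000
Σ(xᵢ − x̄)⁴ = 1312600.3744 ⇒ m₄ = 262520.07488
m₂² = 95901.70240
g₂ = m₄/m₂² − 3 = 2.73739 − 3 ≈ -0.263

-0.263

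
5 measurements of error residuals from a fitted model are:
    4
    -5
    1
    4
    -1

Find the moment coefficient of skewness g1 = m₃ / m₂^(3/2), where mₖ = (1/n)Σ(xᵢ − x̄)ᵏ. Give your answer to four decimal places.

x̄ = (4 - 5 + 1 + 4 - 1) / 5 = 0.6000
deviations (xᵢ − x̄): 3.4000, -5.6000, 0.4000, 3.4000, -1.6000
Σ(xᵢ − x̄)² = 57.2000 ⇒ m₂ = 57.2000/5 = 11.44000
Σ(xᵢ − x̄)³ = -101.0400 ⇒ m₃ = -101.0400/5 = -20.20800
m₂^(3/2) = 11.44000^(1.5) = 38.69359
g1 = m₃ / m₂^(3/2) = -20.20800 / 38.69359 ≈ -0.5223

-0.5223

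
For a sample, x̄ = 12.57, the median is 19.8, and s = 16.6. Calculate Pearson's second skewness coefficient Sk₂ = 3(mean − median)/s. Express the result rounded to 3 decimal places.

-1.307

Sk₂ = 3(12.57 − 19.8) / 16.6 = 3 × -7.2300 / 16.6
    = -21.6900 / 16.6 ≈ -1.307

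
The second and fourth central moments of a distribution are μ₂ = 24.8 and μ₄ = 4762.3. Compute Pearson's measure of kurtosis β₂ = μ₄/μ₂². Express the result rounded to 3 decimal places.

7.743

μ₂² = 24.8² = 615.04000
μ₄/μ₂² = 4762.3 / 615.04000 = 7.74307
β₂ ≈ 7.743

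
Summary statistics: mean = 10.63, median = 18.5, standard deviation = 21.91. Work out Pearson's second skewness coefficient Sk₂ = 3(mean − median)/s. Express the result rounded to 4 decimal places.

-1.0776

Sk₂ = 3(10.63 − 18.5) / 21.91 = 3 × -7.8700 / 21.91
    = -23.6100 / 21.91 ≈ -1.0776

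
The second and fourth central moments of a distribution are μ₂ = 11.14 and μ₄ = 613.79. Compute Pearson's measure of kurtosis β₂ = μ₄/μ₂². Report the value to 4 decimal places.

μ₂² = 11.14² = 124.09960
μ₄/μ₂² = 613.79 / 124.09960 = 4.94595
β₂ ≈ 4.9459

4.9459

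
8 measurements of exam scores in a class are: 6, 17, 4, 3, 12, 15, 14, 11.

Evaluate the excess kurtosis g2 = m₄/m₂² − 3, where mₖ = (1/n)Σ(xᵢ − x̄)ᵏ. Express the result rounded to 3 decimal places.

-1.450

x̄ = 10.2500
Σ(xᵢ − x̄)² = 195.5000 ⇒ m₂ = 24.43750
Σ(xᵢ − x̄)⁴ = 7407.4063 ⇒ m₄ = 925.92578
m₂² = 597.19141
g2 = m₄/m₂² − 3 = 1.55047 − 3 ≈ -1.450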